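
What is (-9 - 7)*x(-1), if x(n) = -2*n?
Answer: -32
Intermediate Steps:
(-9 - 7)*x(-1) = (-9 - 7)*(-2*(-1)) = -16*2 = -32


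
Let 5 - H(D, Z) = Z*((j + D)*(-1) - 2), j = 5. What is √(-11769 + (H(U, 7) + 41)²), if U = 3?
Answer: √1687 ≈ 41.073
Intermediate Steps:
H(D, Z) = 5 - Z*(-7 - D) (H(D, Z) = 5 - Z*((5 + D)*(-1) - 2) = 5 - Z*((-5 - D) - 2) = 5 - Z*(-7 - D))
√(-11769 + (H(U, 7) + 41)²) = √(-11769 + ((5 + 7*7 + 3*7) + 41)²) = √(-11769 + ((5 + 49 + 21) + 41)²) = √(-11769 + (75 + 41)²) = √(-11769 + 116²) = √(-11769 + 13456) = √1687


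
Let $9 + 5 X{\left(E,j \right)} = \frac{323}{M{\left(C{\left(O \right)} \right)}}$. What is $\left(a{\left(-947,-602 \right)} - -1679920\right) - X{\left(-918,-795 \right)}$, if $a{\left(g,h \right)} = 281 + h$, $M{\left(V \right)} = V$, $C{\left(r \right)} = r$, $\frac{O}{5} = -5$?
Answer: $\frac{209950423}{125} \approx 1.6796 \cdot 10^{6}$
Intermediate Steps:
$O = -25$ ($O = 5 \left(-5\right) = -25$)
$X{\left(E,j \right)} = - \frac{548}{125}$ ($X{\left(E,j \right)} = - \frac{9}{5} + \frac{323 \frac{1}{-25}}{5} = - \frac{9}{5} + \frac{323 \left(- \frac{1}{25}\right)}{5} = - \frac{9}{5} + \frac{1}{5} \left(- \frac{323}{25}\right) = - \frac{9}{5} - \frac{323}{125} = - \frac{548}{125}$)
$\left(a{\left(-947,-602 \right)} - -1679920\right) - X{\left(-918,-795 \right)} = \left(\left(281 - 602\right) - -1679920\right) - - \frac{548}{125} = \left(-321 + 1679920\right) + \frac{548}{125} = 1679599 + \frac{548}{125} = \frac{209950423}{125}$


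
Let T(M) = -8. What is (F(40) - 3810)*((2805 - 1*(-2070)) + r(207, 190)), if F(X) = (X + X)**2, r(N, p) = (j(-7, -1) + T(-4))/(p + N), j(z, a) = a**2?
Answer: 5012603120/397 ≈ 1.2626e+7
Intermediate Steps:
r(N, p) = -7/(N + p) (r(N, p) = ((-1)**2 - 8)/(p + N) = (1 - 8)/(N + p) = -7/(N + p))
F(X) = 4*X**2 (F(X) = (2*X)**2 = 4*X**2)
(F(40) - 3810)*((2805 - 1*(-2070)) + r(207, 190)) = (4*40**2 - 3810)*((2805 - 1*(-2070)) - 7/(207 + 190)) = (4*1600 - 3810)*((2805 + 2070) - 7/397) = (6400 - 3810)*(4875 - 7*1/397) = 2590*(4875 - 7/397) = 2590*(1935368/397) = 5012603120/397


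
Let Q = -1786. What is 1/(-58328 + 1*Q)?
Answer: -1/60114 ≈ -1.6635e-5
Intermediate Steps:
1/(-58328 + 1*Q) = 1/(-58328 + 1*(-1786)) = 1/(-58328 - 1786) = 1/(-60114) = -1/60114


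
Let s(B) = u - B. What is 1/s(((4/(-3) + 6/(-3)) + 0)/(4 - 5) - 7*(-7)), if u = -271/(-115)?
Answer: -345/17242 ≈ -0.020009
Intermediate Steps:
u = 271/115 (u = -271*(-1/115) = 271/115 ≈ 2.3565)
s(B) = 271/115 - B
1/s(((4/(-3) + 6/(-3)) + 0)/(4 - 5) - 7*(-7)) = 1/(271/115 - (((4/(-3) + 6/(-3)) + 0)/(4 - 5) - 7*(-7))) = 1/(271/115 - (((4*(-1/3) + 6*(-1/3)) + 0)/(-1) + 49)) = 1/(271/115 - (((-4/3 - 2) + 0)*(-1) + 49)) = 1/(271/115 - ((-10/3 + 0)*(-1) + 49)) = 1/(271/115 - (-10/3*(-1) + 49)) = 1/(271/115 - (10/3 + 49)) = 1/(271/115 - 1*157/3) = 1/(271/115 - 157/3) = 1/(-17242/345) = -345/17242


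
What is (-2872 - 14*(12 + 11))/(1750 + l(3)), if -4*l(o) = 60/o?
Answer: -3194/1745 ≈ -1.8304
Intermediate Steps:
l(o) = -15/o
(-2872 - 14*(12 + 11))/(1750 + l(3)) = (-2872 - 14*(12 + 11))/(1750 - 15/3) = (-2872 - 14*23)/(1750 - 15*⅓) = (-2872 - 322)/(1750 - 5) = -3194/1745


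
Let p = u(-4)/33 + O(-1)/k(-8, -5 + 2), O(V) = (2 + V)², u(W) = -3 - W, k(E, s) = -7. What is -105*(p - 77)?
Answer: 89065/11 ≈ 8096.8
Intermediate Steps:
p = -26/231 (p = (-3 - 1*(-4))/33 + (2 - 1)²/(-7) = (-3 + 4)*(1/33) + 1²*(-⅐) = 1*(1/33) + 1*(-⅐) = 1/33 - ⅐ = -26/231 ≈ -0.11255)
-105*(p - 77) = -105*(-26/231 - 77) = -105*(-17813/231) = 89065/11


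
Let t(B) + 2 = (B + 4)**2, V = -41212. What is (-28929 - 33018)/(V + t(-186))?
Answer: 61947/8090 ≈ 7.6572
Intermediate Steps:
t(B) = -2 + (4 + B)**2 (t(B) = -2 + (B + 4)**2 = -2 + (4 + B)**2)
(-28929 - 33018)/(V + t(-186)) = (-28929 - 33018)/(-41212 + (-2 + (4 - 186)**2)) = -61947/(-41212 + (-2 + (-182)**2)) = -61947/(-41212 + (-2 + 33124)) = -61947/(-41212 + 33122) = -61947/(-8090) = -61947*(-1/8090) = 61947/8090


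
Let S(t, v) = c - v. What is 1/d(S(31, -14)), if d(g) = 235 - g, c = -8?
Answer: 1/229 ≈ 0.0043668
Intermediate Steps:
S(t, v) = -8 - v
1/d(S(31, -14)) = 1/(235 - (-8 - 1*(-14))) = 1/(235 - (-8 + 14)) = 1/(235 - 1*6) = 1/(235 - 6) = 1/229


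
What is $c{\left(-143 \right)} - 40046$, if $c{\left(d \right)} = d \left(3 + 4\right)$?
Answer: $-41047$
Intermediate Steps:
$c{\left(d \right)} = 7 d$ ($c{\left(d \right)} = d 7 = 7 d$)
$c{\left(-143 \right)} - 40046 = 7 \left(-143\right) - 40046 = -1001 - 40046 = -41047$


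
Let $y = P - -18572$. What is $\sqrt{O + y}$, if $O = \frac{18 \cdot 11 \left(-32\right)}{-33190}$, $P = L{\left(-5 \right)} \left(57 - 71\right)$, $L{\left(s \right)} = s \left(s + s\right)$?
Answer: $\frac{4 \sqrt{307618411735}}{16595} \approx 133.69$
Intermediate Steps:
$L{\left(s \right)} = 2 s^{2}$ ($L{\left(s \right)} = s 2 s = 2 s^{2}$)
$P = -700$ ($P = 2 \left(-5\right)^{2} \left(57 - 71\right) = 2 \cdot 25 \left(-14\right) = 50 \left(-14\right) = -700$)
$O = \frac{3168}{16595}$ ($O = 198 \left(-32\right) \left(- \frac{1}{33190}\right) = \left(-6336\right) \left(- \frac{1}{33190}\right) = \frac{3168}{16595} \approx 0.1909$)
$y = 17872$ ($y = -700 - -18572 = -700 + 18572 = 17872$)
$\sqrt{O + y} = \sqrt{\frac{3168}{16595} + 17872} = \sqrt{\frac{296589008}{16595}} = \frac{4 \sqrt{307618411735}}{16595}$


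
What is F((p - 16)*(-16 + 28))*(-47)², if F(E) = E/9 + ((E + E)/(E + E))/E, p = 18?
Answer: 143585/24 ≈ 5982.7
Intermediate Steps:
F(E) = 1/E + E/9 (F(E) = E*(⅑) + ((2*E)/((2*E)))/E = E/9 + ((2*E)*(1/(2*E)))/E = E/9 + 1/E = 1/E + E/9)
F((p - 16)*(-16 + 28))*(-47)² = (1/((18 - 16)*(-16 + 28)) + ((18 - 16)*(-16 + 28))/9)*(-47)² = (1/(2*12) + (2*12)/9)*2209 = (1/24 + (⅑)*24)*2209 = (1/24 + 8/3)*2209 = (65/24)*2209 = 143585/24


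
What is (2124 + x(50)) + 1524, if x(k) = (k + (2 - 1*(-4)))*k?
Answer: 6448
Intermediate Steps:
x(k) = k*(6 + k) (x(k) = (k + (2 + 4))*k = (k + 6)*k = (6 + k)*k = k*(6 + k))
(2124 + x(50)) + 1524 = (2124 + 50*(6 + 50)) + 1524 = (2124 + 50*56) + 1524 = (2124 + 2800) + 1524 = 4924 + 1524 = 6448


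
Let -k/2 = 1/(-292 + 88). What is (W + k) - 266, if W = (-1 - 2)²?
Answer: -26213/102 ≈ -256.99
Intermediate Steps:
W = 9 (W = (-3)² = 9)
k = 1/102 (k = -2/(-292 + 88) = -2/(-204) = -2*(-1/204) = 1/102 ≈ 0.0098039)
(W + k) - 266 = (9 + 1/102) - 266 = 919/102 - 266 = -26213/102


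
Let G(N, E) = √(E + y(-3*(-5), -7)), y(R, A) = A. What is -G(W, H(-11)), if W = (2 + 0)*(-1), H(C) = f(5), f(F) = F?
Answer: -I*√2 ≈ -1.4142*I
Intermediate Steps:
H(C) = 5
W = -2 (W = 2*(-1) = -2)
G(N, E) = √(-7 + E) (G(N, E) = √(E - 7) = √(-7 + E))
-G(W, H(-11)) = -√(-7 + 5) = -√(-2) = -I*√2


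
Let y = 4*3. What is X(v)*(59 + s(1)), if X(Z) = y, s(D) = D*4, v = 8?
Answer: 756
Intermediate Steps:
s(D) = 4*D
y = 12
X(Z) = 12
X(v)*(59 + s(1)) = 12*(59 + 4*1) = 12*(59 + 4) = 12*63 = 756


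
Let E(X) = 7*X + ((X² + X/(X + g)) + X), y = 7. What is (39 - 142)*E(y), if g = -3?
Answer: -43981/4 ≈ -10995.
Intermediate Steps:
E(X) = X² + 8*X + X/(-3 + X) (E(X) = 7*X + ((X² + X/(X - 3)) + X) = 7*X + ((X² + X/(-3 + X)) + X) = 7*X + (X + X² + X/(-3 + X)) = X² + 8*X + X/(-3 + X))
(39 - 142)*E(y) = (39 - 142)*(7*(-23 + 7² + 5*7)/(-3 + 7)) = -721*(-23 + 49 + 35)/4 = -721*61/4 = -103*427/4 = -43981/4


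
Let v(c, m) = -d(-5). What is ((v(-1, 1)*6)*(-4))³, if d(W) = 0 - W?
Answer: 1728000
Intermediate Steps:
d(W) = -W
v(c, m) = -5 (v(c, m) = -(-1)*(-5) = -1*5 = -5)
((v(-1, 1)*6)*(-4))³ = (-5*6*(-4))³ = (-30*(-4))³ = 120³ = 1728000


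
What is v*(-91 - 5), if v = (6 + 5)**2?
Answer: -11616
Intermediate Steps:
v = 121 (v = 11**2 = 121)
v*(-91 - 5) = 121*(-91 - 5) = 121*(-96) = -11616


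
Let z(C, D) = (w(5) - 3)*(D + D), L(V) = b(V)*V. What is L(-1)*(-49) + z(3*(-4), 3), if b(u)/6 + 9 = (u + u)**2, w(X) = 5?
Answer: -1458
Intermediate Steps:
b(u) = -54 + 24*u**2 (b(u) = -54 + 6*(u + u)**2 = -54 + 6*(2*u)**2 = -54 + 6*(4*u**2) = -54 + 24*u**2)
L(V) = V*(-54 + 24*V**2) (L(V) = (-54 + 24*V**2)*V = V*(-54 + 24*V**2))
z(C, D) = 4*D (z(C, D) = (5 - 3)*(D + D) = 2*(2*D) = 4*D)
L(-1)*(-49) + z(3*(-4), 3) = (-54*(-1) + 24*(-1)**3)*(-49) + 4*3 = (54 + 24*(-1))*(-49) + 12 = (54 - 24)*(-49) + 12 = 30*(-49) + 12 = -1470 + 12 = -1458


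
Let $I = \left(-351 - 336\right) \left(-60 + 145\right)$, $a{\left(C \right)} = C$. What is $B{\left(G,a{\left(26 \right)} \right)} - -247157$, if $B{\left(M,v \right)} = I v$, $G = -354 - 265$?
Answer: $-1271113$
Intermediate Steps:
$G = -619$
$I = -58395$ ($I = \left(-687\right) 85 = -58395$)
$B{\left(M,v \right)} = - 58395 v$
$B{\left(G,a{\left(26 \right)} \right)} - -247157 = \left(-58395\right) 26 - -247157 = -1518270 + 247157 = -1271113$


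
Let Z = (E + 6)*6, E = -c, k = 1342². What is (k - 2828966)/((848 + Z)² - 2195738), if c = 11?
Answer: 514001/763307 ≈ 0.67339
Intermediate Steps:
k = 1800964
E = -11 (E = -1*11 = -11)
Z = -30 (Z = (-11 + 6)*6 = -5*6 = -30)
(k - 2828966)/((848 + Z)² - 2195738) = (1800964 - 2828966)/((848 - 30)² - 2195738) = -1028002/(818² - 2195738) = -1028002/(669124 - 2195738) = -1028002/(-1526614) = -1028002*(-1/1526614) = 514001/763307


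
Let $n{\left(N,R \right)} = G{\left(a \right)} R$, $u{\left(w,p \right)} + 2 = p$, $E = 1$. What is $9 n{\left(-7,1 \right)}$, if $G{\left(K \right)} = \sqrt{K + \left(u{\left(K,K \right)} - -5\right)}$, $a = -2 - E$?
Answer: $9 i \sqrt{3} \approx 15.588 i$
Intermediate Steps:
$u{\left(w,p \right)} = -2 + p$
$a = -3$ ($a = -2 - 1 = -3$)
$G{\left(K \right)} = \sqrt{3 + 2 K}$ ($G{\left(K \right)} = \sqrt{K + \left(\left(-2 + K\right) - -5\right)} = \sqrt{K + \left(\left(-2 + K\right) + 5\right)} = \sqrt{K + \left(3 + K\right)} = \sqrt{3 + 2 K}$)
$n{\left(N,R \right)} = i R \sqrt{3}$ ($n{\left(N,R \right)} = \sqrt{3 + 2 \left(-3\right)} R = \sqrt{3 - 6} R = \sqrt{-3} R = i \sqrt{3} R = i R \sqrt{3}$)
$9 n{\left(-7,1 \right)} = 9 i 1 \sqrt{3} = 9 i \sqrt{3}$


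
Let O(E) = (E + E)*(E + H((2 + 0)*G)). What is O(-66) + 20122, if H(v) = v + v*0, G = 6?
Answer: 27250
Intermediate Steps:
H(v) = v (H(v) = v + 0 = v)
O(E) = 2*E*(12 + E) (O(E) = (E + E)*(E + (2 + 0)*6) = (2*E)*(E + 2*6) = (2*E)*(E + 12) = (2*E)*(12 + E) = 2*E*(12 + E))
O(-66) + 20122 = 2*(-66)*(12 - 66) + 20122 = 2*(-66)*(-54) + 20122 = 7128 + 20122 = 27250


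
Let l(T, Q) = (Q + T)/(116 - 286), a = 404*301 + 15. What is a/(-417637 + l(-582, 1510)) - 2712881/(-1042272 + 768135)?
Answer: 31157430666758/3243918770811 ≈ 9.6049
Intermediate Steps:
a = 121619 (a = 121604 + 15 = 121619)
l(T, Q) = -Q/170 - T/170 (l(T, Q) = (Q + T)/(-170) = (Q + T)*(-1/170) = -Q/170 - T/170)
a/(-417637 + l(-582, 1510)) - 2712881/(-1042272 + 768135) = 121619/(-417637 + (-1/170*1510 - 1/170*(-582))) - 2712881/(-1042272 + 768135) = 121619/(-417637 + (-151/17 + 291/85)) - 2712881/(-274137) = 121619/(-417637 - 464/85) - 2712881*(-1/274137) = 121619/(-35499609/85) + 2712881/274137 = 121619*(-85/35499609) + 2712881/274137 = -10337615/35499609 + 2712881/274137 = 31157430666758/3243918770811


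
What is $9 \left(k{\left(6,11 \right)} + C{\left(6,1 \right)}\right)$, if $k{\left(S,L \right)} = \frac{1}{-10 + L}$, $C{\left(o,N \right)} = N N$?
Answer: $18$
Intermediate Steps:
$C{\left(o,N \right)} = N^{2}$
$9 \left(k{\left(6,11 \right)} + C{\left(6,1 \right)}\right) = 9 \left(\frac{1}{-10 + 11} + 1^{2}\right) = 9 \left(1^{-1} + 1\right) = 9 \left(1 + 1\right) = 9 \cdot 2 = 18$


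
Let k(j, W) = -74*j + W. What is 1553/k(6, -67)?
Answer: -1553/511 ≈ -3.0391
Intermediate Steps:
k(j, W) = W - 74*j
1553/k(6, -67) = 1553/(-67 - 74*6) = 1553/(-67 - 444) = 1553/(-511) = 1553*(-1/511) = -1553/511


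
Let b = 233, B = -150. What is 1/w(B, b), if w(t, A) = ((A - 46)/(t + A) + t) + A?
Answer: 83/7076 ≈ 0.011730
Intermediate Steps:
w(t, A) = A + t + (-46 + A)/(A + t) (w(t, A) = ((-46 + A)/(A + t) + t) + A = (t + (-46 + A)/(A + t)) + A = A + t + (-46 + A)/(A + t))
1/w(B, b) = 1/((-46 + 233 + 233² + (-150)² + 2*233*(-150))/(233 - 150)) = 1/((-46 + 233 + 54289 + 22500 - 69900)/83) = 1/((1/83)*7076) = 1/(7076/83) = 83/7076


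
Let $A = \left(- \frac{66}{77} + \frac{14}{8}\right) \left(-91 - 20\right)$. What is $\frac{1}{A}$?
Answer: $- \frac{28}{2775} \approx -0.01009$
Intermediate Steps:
$A = - \frac{2775}{28}$ ($A = \left(\left(-66\right) \frac{1}{77} + 14 \cdot \frac{1}{8}\right) \left(-111\right) = \left(- \frac{6}{7} + \frac{7}{4}\right) \left(-111\right) = \frac{25}{28} \left(-111\right) = - \frac{2775}{28} \approx -99.107$)
$\frac{1}{A} = \frac{1}{- \frac{2775}{28}} = - \frac{28}{2775}$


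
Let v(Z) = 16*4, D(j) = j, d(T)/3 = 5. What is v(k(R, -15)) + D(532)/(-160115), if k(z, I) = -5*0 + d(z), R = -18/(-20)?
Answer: 10246828/160115 ≈ 63.997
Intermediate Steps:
d(T) = 15 (d(T) = 3*5 = 15)
R = 9/10 (R = -18*(-1/20) = 9/10 ≈ 0.90000)
k(z, I) = 15 (k(z, I) = -5*0 + 15 = 0 + 15 = 15)
v(Z) = 64
v(k(R, -15)) + D(532)/(-160115) = 64 + 532/(-160115) = 64 + 532*(-1/160115) = 64 - 532/160115 = 10246828/160115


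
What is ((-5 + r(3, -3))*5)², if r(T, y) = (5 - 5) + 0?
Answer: 625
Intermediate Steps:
r(T, y) = 0 (r(T, y) = 0 + 0 = 0)
((-5 + r(3, -3))*5)² = ((-5 + 0)*5)² = (-5*5)² = (-25)² = 625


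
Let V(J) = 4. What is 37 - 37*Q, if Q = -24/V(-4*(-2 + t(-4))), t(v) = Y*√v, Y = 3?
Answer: 259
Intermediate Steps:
t(v) = 3*√v
Q = -6 (Q = -24/4 = -24*¼ = -6)
37 - 37*Q = 37 - 37*(-6) = 37 + 222 = 259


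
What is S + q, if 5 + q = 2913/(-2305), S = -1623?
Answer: -3755453/2305 ≈ -1629.3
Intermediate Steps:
q = -14438/2305 (q = -5 + 2913/(-2305) = -5 + 2913*(-1/2305) = -5 - 2913/2305 = -14438/2305 ≈ -6.2638)
S + q = -1623 - 14438/2305 = -3755453/2305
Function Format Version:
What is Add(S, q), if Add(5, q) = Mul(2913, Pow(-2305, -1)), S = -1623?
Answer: Rational(-3755453, 2305) ≈ -1629.3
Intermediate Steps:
q = Rational(-14438, 2305) (q = Add(-5, Mul(2913, Pow(-2305, -1))) = Add(-5, Mul(2913, Rational(-1, 2305))) = Add(-5, Rational(-2913, 2305)) = Rational(-14438, 2305) ≈ -6.2638)
Add(S, q) = Add(-1623, Rational(-14438, 2305)) = Rational(-3755453, 2305)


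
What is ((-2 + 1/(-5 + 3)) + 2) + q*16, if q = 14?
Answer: 447/2 ≈ 223.50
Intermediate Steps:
((-2 + 1/(-5 + 3)) + 2) + q*16 = ((-2 + 1/(-5 + 3)) + 2) + 14*16 = ((-2 + 1/(-2)) + 2) + 224 = ((-2 - ½) + 2) + 224 = (-5/2 + 2) + 224 = -½ + 224 = 447/2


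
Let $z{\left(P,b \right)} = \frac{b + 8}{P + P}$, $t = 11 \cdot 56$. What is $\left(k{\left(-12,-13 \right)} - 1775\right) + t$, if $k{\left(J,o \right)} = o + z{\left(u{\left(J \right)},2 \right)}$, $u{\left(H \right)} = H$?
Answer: $- \frac{14069}{12} \approx -1172.4$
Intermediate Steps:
$t = 616$
$z{\left(P,b \right)} = \frac{8 + b}{2 P}$
$k{\left(J,o \right)} = o + \frac{5}{J}$ ($k{\left(J,o \right)} = o + \frac{8 + 2}{2 J} = o + \frac{1}{2} \frac{1}{J} 10 = o + \frac{5}{J}$)
$\left(k{\left(-12,-13 \right)} - 1775\right) + t = \left(\left(-13 + \frac{5}{-12}\right) - 1775\right) + 616 = \left(\left(-13 + 5 \left(- \frac{1}{12}\right)\right) - 1775\right) + 616 = \left(\left(-13 - \frac{5}{12}\right) - 1775\right) + 616 = \left(- \frac{161}{12} - 1775\right) + 616 = - \frac{21461}{12} + 616 = - \frac{14069}{12}$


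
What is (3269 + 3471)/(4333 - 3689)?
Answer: 1685/161 ≈ 10.466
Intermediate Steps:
(3269 + 3471)/(4333 - 3689) = 6740/644 = 6740*(1/644) = 1685/161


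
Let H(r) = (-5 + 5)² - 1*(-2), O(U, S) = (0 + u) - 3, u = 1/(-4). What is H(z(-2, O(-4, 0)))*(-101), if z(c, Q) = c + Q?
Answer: -202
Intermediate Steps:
u = -¼ ≈ -0.25000
O(U, S) = -13/4 (O(U, S) = (0 - ¼) - 3 = -¼ - 3 = -13/4)
z(c, Q) = Q + c
H(r) = 2 (H(r) = 0² + 2 = 0 + 2 = 2)
H(z(-2, O(-4, 0)))*(-101) = 2*(-101) = -202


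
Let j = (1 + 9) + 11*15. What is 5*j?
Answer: 875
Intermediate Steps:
j = 175 (j = 10 + 165 = 175)
5*j = 5*175 = 875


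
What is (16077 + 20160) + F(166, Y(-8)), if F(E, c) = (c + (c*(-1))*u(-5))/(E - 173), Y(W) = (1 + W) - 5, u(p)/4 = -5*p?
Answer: 252471/7 ≈ 36067.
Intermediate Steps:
u(p) = -20*p (u(p) = 4*(-5*p) = -20*p)
Y(W) = -4 + W
F(E, c) = -99*c/(-173 + E) (F(E, c) = (c + (c*(-1))*(-20*(-5)))/(E - 173) = (c - c*100)/(-173 + E) = (c - 100*c)/(-173 + E) = (-99*c)/(-173 + E) = -99*c/(-173 + E))
(16077 + 20160) + F(166, Y(-8)) = (16077 + 20160) - 99*(-4 - 8)/(-173 + 166) = 36237 - 99*(-12)/(-7) = 36237 - 99*(-12)*(-⅐) = 36237 - 1188/7 = 252471/7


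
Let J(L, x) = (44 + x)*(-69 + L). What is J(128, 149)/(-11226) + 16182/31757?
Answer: -179957827/356504082 ≈ -0.50478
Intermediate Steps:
J(L, x) = (-69 + L)*(44 + x)
J(128, 149)/(-11226) + 16182/31757 = (-3036 - 69*149 + 44*128 + 128*149)/(-11226) + 16182/31757 = (-3036 - 10281 + 5632 + 19072)*(-1/11226) + 16182*(1/31757) = 11387*(-1/11226) + 16182/31757 = -11387/11226 + 16182/31757 = -179957827/356504082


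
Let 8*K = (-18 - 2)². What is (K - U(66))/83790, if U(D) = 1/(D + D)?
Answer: 6599/11060280 ≈ 0.00059664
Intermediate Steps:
K = 50 (K = (-18 - 2)²/8 = (⅛)*(-20)² = (⅛)*400 = 50)
U(D) = 1/(2*D)
(K - U(66))/83790 = (50 - 1/(2*66))/83790 = (50 - 1/(2*66))*(1/83790) = (50 - 1*1/132)*(1/83790) = (50 - 1/132)*(1/83790) = (6599/132)*(1/83790) = 6599/11060280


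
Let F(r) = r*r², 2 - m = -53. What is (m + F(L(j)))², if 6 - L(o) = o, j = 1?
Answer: 32400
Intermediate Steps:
m = 55 (m = 2 - 1*(-53) = 2 + 53 = 55)
L(o) = 6 - o
F(r) = r³
(m + F(L(j)))² = (55 + (6 - 1*1)³)² = (55 + (6 - 1)³)² = (55 + 5³)² = (55 + 125)² = 180² = 32400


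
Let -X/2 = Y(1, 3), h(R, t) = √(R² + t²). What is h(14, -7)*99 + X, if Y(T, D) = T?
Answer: -2 + 693*√5 ≈ 1547.6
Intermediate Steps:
X = -2 (X = -2*1 = -2)
h(14, -7)*99 + X = √(14² + (-7)²)*99 - 2 = √(196 + 49)*99 - 2 = √245*99 - 2 = (7*√5)*99 - 2 = 693*√5 - 2 = -2 + 693*√5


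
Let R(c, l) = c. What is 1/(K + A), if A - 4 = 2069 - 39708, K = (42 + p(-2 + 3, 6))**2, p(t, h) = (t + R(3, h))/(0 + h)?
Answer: -9/322331 ≈ -2.7922e-5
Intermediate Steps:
p(t, h) = (3 + t)/h (p(t, h) = (t + 3)/(0 + h) = (3 + t)/h)
K = 16384/9 (K = (42 + (3 + (-2 + 3))/6)**2 = (42 + (3 + 1)/6)**2 = (42 + (1/6)*4)**2 = (42 + 2/3)**2 = (128/3)**2 = 16384/9 ≈ 1820.4)
A = -37635 (A = 4 + (2069 - 39708) = 4 - 37639 = -37635)
1/(K + A) = 1/(16384/9 - 37635) = 1/(-322331/9) = -9/322331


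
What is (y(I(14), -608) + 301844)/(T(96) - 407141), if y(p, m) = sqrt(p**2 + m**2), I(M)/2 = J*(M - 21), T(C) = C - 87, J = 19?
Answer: -75461/101783 - sqrt(305)/10714 ≈ -0.74302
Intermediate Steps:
T(C) = -87 + C
I(M) = -798 + 38*M (I(M) = 2*(19*(M - 21)) = 2*(19*(-21 + M)) = 2*(-399 + 19*M) = -798 + 38*M)
y(p, m) = sqrt(m**2 + p**2)
(y(I(14), -608) + 301844)/(T(96) - 407141) = (sqrt((-608)**2 + (-798 + 38*14)**2) + 301844)/((-87 + 96) - 407141) = (sqrt(369664 + (-798 + 532)**2) + 301844)/(9 - 407141) = (sqrt(369664 + (-266)**2) + 301844)/(-407132) = (sqrt(369664 + 70756) + 301844)*(-1/407132) = (sqrt(440420) + 301844)*(-1/407132) = (38*sqrt(305) + 301844)*(-1/407132) = (301844 + 38*sqrt(305))*(-1/407132) = -75461/101783 - sqrt(305)/10714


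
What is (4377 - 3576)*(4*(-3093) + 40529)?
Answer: 22553757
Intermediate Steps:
(4377 - 3576)*(4*(-3093) + 40529) = 801*(-12372 + 40529) = 801*28157 = 22553757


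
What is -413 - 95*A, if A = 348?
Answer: -33473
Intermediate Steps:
-413 - 95*A = -413 - 95*348 = -413 - 33060 = -33473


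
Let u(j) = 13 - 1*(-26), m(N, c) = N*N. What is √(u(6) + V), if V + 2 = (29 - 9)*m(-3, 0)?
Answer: √217 ≈ 14.731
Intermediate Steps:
m(N, c) = N²
u(j) = 39 (u(j) = 13 + 26 = 39)
V = 178 (V = -2 + (29 - 9)*(-3)² = -2 + 20*9 = -2 + 180 = 178)
√(u(6) + V) = √(39 + 178) = √217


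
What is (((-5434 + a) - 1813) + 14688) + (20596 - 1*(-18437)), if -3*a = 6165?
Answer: 44419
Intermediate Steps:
a = -2055 (a = -⅓*6165 = -2055)
(((-5434 + a) - 1813) + 14688) + (20596 - 1*(-18437)) = (((-5434 - 2055) - 1813) + 14688) + (20596 - 1*(-18437)) = ((-7489 - 1813) + 14688) + (20596 + 18437) = (-9302 + 14688) + 39033 = 5386 + 39033 = 44419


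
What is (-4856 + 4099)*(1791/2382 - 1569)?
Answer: 942608073/794 ≈ 1.1872e+6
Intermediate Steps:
(-4856 + 4099)*(1791/2382 - 1569) = -757*(1791*(1/2382) - 1569) = -757*(597/794 - 1569) = -757*(-1245189/794) = 942608073/794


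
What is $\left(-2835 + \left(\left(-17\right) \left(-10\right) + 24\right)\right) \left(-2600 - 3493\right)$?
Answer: $16091613$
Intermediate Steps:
$\left(-2835 + \left(\left(-17\right) \left(-10\right) + 24\right)\right) \left(-2600 - 3493\right) = \left(-2835 + \left(170 + 24\right)\right) \left(-6093\right) = \left(-2835 + 194\right) \left(-6093\right) = \left(-2641\right) \left(-6093\right) = 16091613$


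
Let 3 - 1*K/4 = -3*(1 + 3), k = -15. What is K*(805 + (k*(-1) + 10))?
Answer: 49800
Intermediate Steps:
K = 60 (K = 12 - (-12)*(1 + 3) = 12 - (-12)*4 = 12 - 4*(-12) = 12 + 48 = 60)
K*(805 + (k*(-1) + 10)) = 60*(805 + (-15*(-1) + 10)) = 60*(805 + (15 + 10)) = 60*(805 + 25) = 60*830 = 49800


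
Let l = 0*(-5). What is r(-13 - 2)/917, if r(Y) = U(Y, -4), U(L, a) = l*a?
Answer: 0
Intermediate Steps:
l = 0
U(L, a) = 0 (U(L, a) = 0*a = 0)
r(Y) = 0
r(-13 - 2)/917 = 0/917 = 0*(1/917) = 0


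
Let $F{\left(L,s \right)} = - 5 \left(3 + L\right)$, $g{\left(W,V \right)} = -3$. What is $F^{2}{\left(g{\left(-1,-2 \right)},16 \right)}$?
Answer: $0$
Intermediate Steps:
$F{\left(L,s \right)} = -15 - 5 L$
$F^{2}{\left(g{\left(-1,-2 \right)},16 \right)} = \left(-15 - -15\right)^{2} = \left(-15 + 15\right)^{2} = 0^{2} = 0$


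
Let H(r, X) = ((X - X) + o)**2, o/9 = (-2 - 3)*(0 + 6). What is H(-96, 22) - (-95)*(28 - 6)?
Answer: 74990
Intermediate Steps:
o = -270 (o = 9*((-2 - 3)*(0 + 6)) = 9*(-5*6) = 9*(-30) = -270)
H(r, X) = 72900 (H(r, X) = ((X - X) - 270)**2 = (0 - 270)**2 = (-270)**2 = 72900)
H(-96, 22) - (-95)*(28 - 6) = 72900 - (-95)*(28 - 6) = 72900 - (-95)*22 = 72900 - 1*(-2090) = 72900 + 2090 = 74990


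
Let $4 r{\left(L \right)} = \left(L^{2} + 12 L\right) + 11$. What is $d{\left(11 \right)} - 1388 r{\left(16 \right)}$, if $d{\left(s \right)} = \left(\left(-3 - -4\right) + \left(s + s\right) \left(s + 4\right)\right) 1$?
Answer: $-158942$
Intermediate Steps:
$r{\left(L \right)} = \frac{11}{4} + 3 L + \frac{L^{2}}{4}$ ($r{\left(L \right)} = \frac{\left(L^{2} + 12 L\right) + 11}{4} = \frac{11 + L^{2} + 12 L}{4} = \frac{11}{4} + 3 L + \frac{L^{2}}{4}$)
$d{\left(s \right)} = 1 + 2 s \left(4 + s\right)$ ($d{\left(s \right)} = \left(\left(-3 + 4\right) + 2 s \left(4 + s\right)\right) 1 = \left(1 + 2 s \left(4 + s\right)\right) 1 = 1 + 2 s \left(4 + s\right)$)
$d{\left(11 \right)} - 1388 r{\left(16 \right)} = \left(1 + 2 \cdot 11^{2} + 8 \cdot 11\right) - 1388 \left(\frac{11}{4} + 3 \cdot 16 + \frac{16^{2}}{4}\right) = \left(1 + 2 \cdot 121 + 88\right) - 1388 \left(\frac{11}{4} + 48 + \frac{1}{4} \cdot 256\right) = \left(1 + 242 + 88\right) - 1388 \left(\frac{11}{4} + 48 + 64\right) = 331 - 159273 = -158942$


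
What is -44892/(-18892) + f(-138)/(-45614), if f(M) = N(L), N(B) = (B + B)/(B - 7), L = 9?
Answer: 511883415/215434922 ≈ 2.3760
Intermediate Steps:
N(B) = 2*B/(-7 + B) (N(B) = (2*B)/(-7 + B) = 2*B/(-7 + B))
f(M) = 9 (f(M) = 2*9/(-7 + 9) = 2*9/2 = 2*9*(½) = 9)
-44892/(-18892) + f(-138)/(-45614) = -44892/(-18892) + 9/(-45614) = -44892*(-1/18892) + 9*(-1/45614) = 11223/4723 - 9/45614 = 511883415/215434922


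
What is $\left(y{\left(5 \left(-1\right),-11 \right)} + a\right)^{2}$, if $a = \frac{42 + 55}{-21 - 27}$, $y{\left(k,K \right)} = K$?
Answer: $\frac{390625}{2304} \approx 169.54$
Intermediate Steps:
$a = - \frac{97}{48}$ ($a = \frac{97}{-48} = 97 \left(- \frac{1}{48}\right) = - \frac{97}{48} \approx -2.0208$)
$\left(y{\left(5 \left(-1\right),-11 \right)} + a\right)^{2} = \left(-11 - \frac{97}{48}\right)^{2} = \left(- \frac{625}{48}\right)^{2} = \frac{390625}{2304}$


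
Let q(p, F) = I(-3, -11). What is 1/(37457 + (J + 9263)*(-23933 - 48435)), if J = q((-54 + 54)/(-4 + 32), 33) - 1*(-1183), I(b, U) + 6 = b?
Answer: -1/755267359 ≈ -1.3240e-9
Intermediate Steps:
I(b, U) = -6 + b
q(p, F) = -9 (q(p, F) = -6 - 3 = -9)
J = 1174 (J = -9 - 1*(-1183) = -9 + 1183 = 1174)
1/(37457 + (J + 9263)*(-23933 - 48435)) = 1/(37457 + (1174 + 9263)*(-23933 - 48435)) = 1/(37457 + 10437*(-72368)) = 1/(37457 - 755304816) = 1/(-755267359) = -1/755267359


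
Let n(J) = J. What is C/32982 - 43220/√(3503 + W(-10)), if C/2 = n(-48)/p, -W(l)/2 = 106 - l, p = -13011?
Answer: 16/71521467 - 43220*√3271/3271 ≈ -755.69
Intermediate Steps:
W(l) = -212 + 2*l (W(l) = -2*(106 - l) = -212 + 2*l)
C = 32/4337 (C = 2*(-48/(-13011)) = 2*(-48*(-1/13011)) = 2*(16/4337) = 32/4337 ≈ 0.0073784)
C/32982 - 43220/√(3503 + W(-10)) = (32/4337)/32982 - 43220/√(3503 + (-212 + 2*(-10))) = (32/4337)*(1/32982) - 43220/√(3503 + (-212 - 20)) = 16/71521467 - 43220/√(3503 - 232) = 16/71521467 - 43220*√3271/3271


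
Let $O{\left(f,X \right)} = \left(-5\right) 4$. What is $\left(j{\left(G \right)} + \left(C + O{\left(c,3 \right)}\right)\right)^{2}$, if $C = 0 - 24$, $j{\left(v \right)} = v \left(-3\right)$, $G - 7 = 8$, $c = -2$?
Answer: $7921$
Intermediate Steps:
$O{\left(f,X \right)} = -20$
$G = 15$ ($G = 7 + 8 = 15$)
$j{\left(v \right)} = - 3 v$
$C = -24$ ($C = 0 - 24 = -24$)
$\left(j{\left(G \right)} + \left(C + O{\left(c,3 \right)}\right)\right)^{2} = \left(\left(-3\right) 15 - 44\right)^{2} = \left(-45 - 44\right)^{2} = \left(-89\right)^{2} = 7921$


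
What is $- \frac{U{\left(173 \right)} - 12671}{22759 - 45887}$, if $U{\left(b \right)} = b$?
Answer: $- \frac{6249}{11564} \approx -0.54038$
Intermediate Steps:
$- \frac{U{\left(173 \right)} - 12671}{22759 - 45887} = - \frac{173 - 12671}{22759 - 45887} = - \frac{-12498}{-23128} = - \frac{\left(-12498\right) \left(-1\right)}{23128} = \left(-1\right) \frac{6249}{11564} = - \frac{6249}{11564}$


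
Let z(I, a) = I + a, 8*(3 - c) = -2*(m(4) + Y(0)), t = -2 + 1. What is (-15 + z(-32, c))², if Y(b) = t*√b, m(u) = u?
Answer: 1849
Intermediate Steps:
t = -1
Y(b) = -√b
c = 4 (c = 3 - (-1)*(4 - √0)/4 = 3 - (-1)*(4 - 1*0)/4 = 3 - (-1)*(4 + 0)/4 = 3 - (-1)*4/4 = 3 - ⅛*(-8) = 3 + 1 = 4)
(-15 + z(-32, c))² = (-15 + (-32 + 4))² = (-15 - 28)² = (-43)² = 1849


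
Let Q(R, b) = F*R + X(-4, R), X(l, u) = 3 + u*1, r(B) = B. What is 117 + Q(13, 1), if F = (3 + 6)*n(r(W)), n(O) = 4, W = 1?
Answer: 601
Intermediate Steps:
F = 36 (F = (3 + 6)*4 = 9*4 = 36)
X(l, u) = 3 + u
Q(R, b) = 3 + 37*R (Q(R, b) = 36*R + (3 + R) = 3 + 37*R)
117 + Q(13, 1) = 117 + (3 + 37*13) = 117 + (3 + 481) = 117 + 484 = 601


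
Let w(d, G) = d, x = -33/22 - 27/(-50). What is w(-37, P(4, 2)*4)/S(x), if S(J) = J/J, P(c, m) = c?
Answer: -37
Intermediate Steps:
x = -24/25 (x = -33*1/22 - 27*(-1/50) = -3/2 + 27/50 = -24/25 ≈ -0.96000)
S(J) = 1
w(-37, P(4, 2)*4)/S(x) = -37/1 = -37*1 = -37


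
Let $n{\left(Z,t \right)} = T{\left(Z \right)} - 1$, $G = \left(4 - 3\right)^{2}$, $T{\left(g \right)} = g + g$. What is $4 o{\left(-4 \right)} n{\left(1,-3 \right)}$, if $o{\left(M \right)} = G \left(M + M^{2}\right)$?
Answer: $48$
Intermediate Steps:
$T{\left(g \right)} = 2 g$
$G = 1$ ($G = 1^{2} = 1$)
$n{\left(Z,t \right)} = -1 + 2 Z$ ($n{\left(Z,t \right)} = 2 Z - 1 = -1 + 2 Z$)
$o{\left(M \right)} = M + M^{2}$ ($o{\left(M \right)} = 1 \left(M + M^{2}\right) = M + M^{2}$)
$4 o{\left(-4 \right)} n{\left(1,-3 \right)} = 4 \left(- 4 \left(1 - 4\right)\right) \left(-1 + 2 \cdot 1\right) = 4 \left(\left(-4\right) \left(-3\right)\right) \left(-1 + 2\right) = 4 \cdot 12 \cdot 1 = 48 \cdot 1 = 48$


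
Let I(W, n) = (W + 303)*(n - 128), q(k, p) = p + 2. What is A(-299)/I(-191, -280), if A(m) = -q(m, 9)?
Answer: 11/45696 ≈ 0.00024072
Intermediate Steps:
q(k, p) = 2 + p
I(W, n) = (-128 + n)*(303 + W) (I(W, n) = (303 + W)*(-128 + n) = (-128 + n)*(303 + W))
A(m) = -11 (A(m) = -(2 + 9) = -1*11 = -11)
A(-299)/I(-191, -280) = -11/(-38784 - 128*(-191) + 303*(-280) - 191*(-280)) = -11/(-38784 + 24448 - 84840 + 53480) = -11/(-45696) = -11*(-1/45696) = 11/45696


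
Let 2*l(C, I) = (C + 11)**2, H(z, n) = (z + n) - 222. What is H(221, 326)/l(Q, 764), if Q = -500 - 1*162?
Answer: 650/423801 ≈ 0.0015337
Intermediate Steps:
H(z, n) = -222 + n + z (H(z, n) = (n + z) - 222 = -222 + n + z)
Q = -662 (Q = -500 - 162 = -662)
l(C, I) = (11 + C)**2/2 (l(C, I) = (C + 11)**2/2 = (11 + C)**2/2)
H(221, 326)/l(Q, 764) = (-222 + 326 + 221)/(((11 - 662)**2/2)) = 325/(((1/2)*(-651)**2)) = 325/(((1/2)*423801)) = 325/(423801/2) = 325*(2/423801) = 650/423801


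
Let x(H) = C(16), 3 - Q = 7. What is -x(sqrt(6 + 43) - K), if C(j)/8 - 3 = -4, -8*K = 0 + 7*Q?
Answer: 8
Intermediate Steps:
Q = -4 (Q = 3 - 1*7 = 3 - 7 = -4)
K = 7/2 (K = -(0 + 7*(-4))/8 = -(0 - 28)/8 = -1/8*(-28) = 7/2 ≈ 3.5000)
C(j) = -8 (C(j) = 24 + 8*(-4) = 24 - 32 = -8)
x(H) = -8
-x(sqrt(6 + 43) - K) = -1*(-8) = 8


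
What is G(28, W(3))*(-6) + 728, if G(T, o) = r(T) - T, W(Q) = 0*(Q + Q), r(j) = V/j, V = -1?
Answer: 12547/14 ≈ 896.21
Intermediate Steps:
r(j) = -1/j
W(Q) = 0 (W(Q) = 0*(2*Q) = 0)
G(T, o) = -T - 1/T (G(T, o) = -1/T - T = -T - 1/T)
G(28, W(3))*(-6) + 728 = (-1*28 - 1/28)*(-6) + 728 = (-28 - 1*1/28)*(-6) + 728 = (-28 - 1/28)*(-6) + 728 = -785/28*(-6) + 728 = 2355/14 + 728 = 12547/14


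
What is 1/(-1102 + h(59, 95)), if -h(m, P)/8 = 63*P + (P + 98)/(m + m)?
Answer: -59/2890710 ≈ -2.0410e-5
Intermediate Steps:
h(m, P) = -504*P - 4*(98 + P)/m (h(m, P) = -8*(63*P + (P + 98)/(m + m)) = -8*(63*P + (98 + P)/((2*m))) = -8*(63*P + (98 + P)*(1/(2*m))) = -8*(63*P + (98 + P)/(2*m)) = -504*P - 4*(98 + P)/m)
1/(-1102 + h(59, 95)) = 1/(-1102 + 4*(-98 - 1*95 - 126*95*59)/59) = 1/(-1102 + 4*(1/59)*(-98 - 95 - 706230)) = 1/(-1102 + 4*(1/59)*(-706423)) = 1/(-1102 - 2825692/59) = 1/(-2890710/59) = -59/2890710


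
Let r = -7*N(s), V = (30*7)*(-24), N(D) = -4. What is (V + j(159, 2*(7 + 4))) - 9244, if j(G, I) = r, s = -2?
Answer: -14256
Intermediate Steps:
V = -5040 (V = 210*(-24) = -5040)
r = 28 (r = -7*(-4) = 28)
j(G, I) = 28
(V + j(159, 2*(7 + 4))) - 9244 = (-5040 + 28) - 9244 = -5012 - 9244 = -14256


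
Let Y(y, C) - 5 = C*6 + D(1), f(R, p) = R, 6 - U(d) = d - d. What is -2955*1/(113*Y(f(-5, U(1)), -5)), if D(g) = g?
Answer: 985/904 ≈ 1.0896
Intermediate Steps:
U(d) = 6 (U(d) = 6 - (d - d) = 6 - 1*0 = 6 + 0 = 6)
Y(y, C) = 6 + 6*C (Y(y, C) = 5 + (C*6 + 1) = 5 + (6*C + 1) = 5 + (1 + 6*C) = 6 + 6*C)
-2955*1/(113*Y(f(-5, U(1)), -5)) = -2955*1/(113*(6 + 6*(-5))) = -2955*1/(113*(6 - 30)) = -2955/((-24*113)) = -2955/(-2712) = -2955*(-1/2712) = 985/904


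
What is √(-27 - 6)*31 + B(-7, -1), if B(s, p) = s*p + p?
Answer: 6 + 31*I*√33 ≈ 6.0 + 178.08*I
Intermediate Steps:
B(s, p) = p + p*s (B(s, p) = p*s + p = p + p*s)
√(-27 - 6)*31 + B(-7, -1) = √(-27 - 6)*31 - (1 - 7) = √(-33)*31 - 1*(-6) = (I*√33)*31 + 6 = 31*I*√33 + 6 = 6 + 31*I*√33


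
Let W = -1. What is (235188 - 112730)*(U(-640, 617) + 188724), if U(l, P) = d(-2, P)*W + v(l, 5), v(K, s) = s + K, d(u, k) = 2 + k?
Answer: 22957201260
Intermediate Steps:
v(K, s) = K + s
U(l, P) = 3 + l - P (U(l, P) = (2 + P)*(-1) + (l + 5) = (-2 - P) + (5 + l) = 3 + l - P)
(235188 - 112730)*(U(-640, 617) + 188724) = (235188 - 112730)*((3 - 640 - 1*617) + 188724) = 122458*((3 - 640 - 617) + 188724) = 122458*(-1254 + 188724) = 122458*187470 = 22957201260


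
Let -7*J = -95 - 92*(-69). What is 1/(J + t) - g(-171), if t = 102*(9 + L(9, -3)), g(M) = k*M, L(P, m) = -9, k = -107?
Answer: -114411148/6253 ≈ -18297.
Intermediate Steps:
J = -6253/7 (J = -(-95 - 92*(-69))/7 = -(-95 + 6348)/7 = -1/7*6253 = -6253/7 ≈ -893.29)
g(M) = -107*M
t = 0 (t = 102*(9 - 9) = 102*0 = 0)
1/(J + t) - g(-171) = 1/(-6253/7 + 0) - (-107)*(-171) = 1/(-6253/7) - 1*18297 = -7/6253 - 18297 = -114411148/6253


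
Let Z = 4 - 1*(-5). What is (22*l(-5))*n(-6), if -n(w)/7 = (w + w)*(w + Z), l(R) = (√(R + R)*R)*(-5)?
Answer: 138600*I*√10 ≈ 4.3829e+5*I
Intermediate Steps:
Z = 9 (Z = 4 + 5 = 9)
l(R) = -5*√2*R^(3/2) (l(R) = (√(2*R)*R)*(-5) = ((√2*√R)*R)*(-5) = (√2*R^(3/2))*(-5) = -5*√2*R^(3/2))
n(w) = -14*w*(9 + w) (n(w) = -7*(w + w)*(w + 9) = -7*2*w*(9 + w) = -14*w*(9 + w))
(22*l(-5))*n(-6) = (22*(-5*√2*(-5)^(3/2)))*(-14*(-6)*(9 - 6)) = (22*(-5*√2*(-5*I*√5)))*(-14*(-6)*3) = (22*(25*I*√10))*252 = (550*I*√10)*252 = 138600*I*√10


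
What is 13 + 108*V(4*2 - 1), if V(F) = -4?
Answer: -419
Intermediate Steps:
13 + 108*V(4*2 - 1) = 13 + 108*(-4) = 13 - 432 = -419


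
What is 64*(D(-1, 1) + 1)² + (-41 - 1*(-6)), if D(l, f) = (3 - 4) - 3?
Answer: 541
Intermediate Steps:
D(l, f) = -4 (D(l, f) = -1 - 3 = -4)
64*(D(-1, 1) + 1)² + (-41 - 1*(-6)) = 64*(-4 + 1)² + (-41 - 1*(-6)) = 64*(-3)² + (-41 + 6) = 64*9 - 35 = 576 - 35 = 541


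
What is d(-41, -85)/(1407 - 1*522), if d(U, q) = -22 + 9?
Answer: -13/885 ≈ -0.014689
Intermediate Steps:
d(U, q) = -13
d(-41, -85)/(1407 - 1*522) = -13/(1407 - 1*522) = -13/(1407 - 522) = -13/885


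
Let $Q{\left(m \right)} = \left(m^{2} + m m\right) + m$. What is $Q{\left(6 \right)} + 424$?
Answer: $502$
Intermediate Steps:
$Q{\left(m \right)} = m + 2 m^{2}$ ($Q{\left(m \right)} = \left(m^{2} + m^{2}\right) + m = 2 m^{2} + m = m + 2 m^{2}$)
$Q{\left(6 \right)} + 424 = 6 \left(1 + 2 \cdot 6\right) + 424 = 6 \left(1 + 12\right) + 424 = 6 \cdot 13 + 424 = 78 + 424 = 502$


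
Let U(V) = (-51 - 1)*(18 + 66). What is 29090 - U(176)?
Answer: 33458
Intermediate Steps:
U(V) = -4368 (U(V) = -52*84 = -4368)
29090 - U(176) = 29090 - 1*(-4368) = 29090 + 4368 = 33458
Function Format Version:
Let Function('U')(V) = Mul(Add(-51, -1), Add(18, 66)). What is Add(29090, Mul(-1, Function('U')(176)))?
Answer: 33458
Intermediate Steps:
Function('U')(V) = -4368 (Function('U')(V) = Mul(-52, 84) = -4368)
Add(29090, Mul(-1, Function('U')(176))) = Add(29090, Mul(-1, -4368)) = Add(29090, 4368) = 33458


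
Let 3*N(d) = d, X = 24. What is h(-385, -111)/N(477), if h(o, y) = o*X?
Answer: -3080/53 ≈ -58.113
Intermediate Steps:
h(o, y) = 24*o (h(o, y) = o*24 = 24*o)
N(d) = d/3
h(-385, -111)/N(477) = (24*(-385))/(((⅓)*477)) = -9240/159 = -9240*1/159 = -3080/53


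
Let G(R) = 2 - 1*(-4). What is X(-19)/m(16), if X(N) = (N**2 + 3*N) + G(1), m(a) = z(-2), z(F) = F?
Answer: -155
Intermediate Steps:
m(a) = -2
G(R) = 6 (G(R) = 2 + 4 = 6)
X(N) = 6 + N**2 + 3*N (X(N) = (N**2 + 3*N) + 6 = 6 + N**2 + 3*N)
X(-19)/m(16) = (6 + (-19)**2 + 3*(-19))/(-2) = (6 + 361 - 57)*(-1/2) = 310*(-1/2) = -155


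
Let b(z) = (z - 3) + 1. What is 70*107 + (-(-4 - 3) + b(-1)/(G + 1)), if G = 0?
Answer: 7494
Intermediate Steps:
b(z) = -2 + z (b(z) = (-3 + z) + 1 = -2 + z)
70*107 + (-(-4 - 3) + b(-1)/(G + 1)) = 70*107 + (-(-4 - 3) + (-2 - 1)/(0 + 1)) = 7490 + (-1*(-7) - 3/1) = 7490 + (7 - 3*1) = 7490 + (7 - 3) = 7490 + 4 = 7494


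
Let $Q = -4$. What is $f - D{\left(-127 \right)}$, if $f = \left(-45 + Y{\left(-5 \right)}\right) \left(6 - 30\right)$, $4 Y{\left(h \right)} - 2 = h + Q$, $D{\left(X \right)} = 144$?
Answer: $978$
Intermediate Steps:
$Y{\left(h \right)} = - \frac{1}{2} + \frac{h}{4}$ ($Y{\left(h \right)} = \frac{1}{2} + \frac{h - 4}{4} = \frac{1}{2} + \frac{-4 + h}{4} = \frac{1}{2} + \left(-1 + \frac{h}{4}\right) = - \frac{1}{2} + \frac{h}{4}$)
$f = 1122$ ($f = \left(-45 + \left(- \frac{1}{2} + \frac{1}{4} \left(-5\right)\right)\right) \left(6 - 30\right) = \left(-45 - \frac{7}{4}\right) \left(-24\right) = \left(- \frac{187}{4}\right) \left(-24\right) = 1122$)
$f - D{\left(-127 \right)} = 1122 - 144 = 978$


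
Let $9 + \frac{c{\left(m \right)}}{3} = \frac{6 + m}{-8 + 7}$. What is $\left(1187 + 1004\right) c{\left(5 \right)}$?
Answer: $-131460$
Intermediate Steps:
$c{\left(m \right)} = -45 - 3 m$ ($c{\left(m \right)} = -27 + 3 \frac{6 + m}{-8 + 7} = -27 + 3 \frac{6 + m}{-1} = -27 + 3 \left(6 + m\right) \left(-1\right) = -27 + 3 \left(-6 - m\right) = -27 - \left(18 + 3 m\right) = -45 - 3 m$)
$\left(1187 + 1004\right) c{\left(5 \right)} = \left(1187 + 1004\right) \left(-45 - 15\right) = 2191 \left(-45 - 15\right) = 2191 \left(-60\right) = -131460$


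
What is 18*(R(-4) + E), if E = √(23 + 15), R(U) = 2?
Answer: 36 + 18*√38 ≈ 146.96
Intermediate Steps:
E = √38 ≈ 6.1644
18*(R(-4) + E) = 18*(2 + √38) = 36 + 18*√38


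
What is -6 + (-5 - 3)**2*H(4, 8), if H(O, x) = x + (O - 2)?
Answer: 634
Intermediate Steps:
H(O, x) = -2 + O + x (H(O, x) = x + (-2 + O) = -2 + O + x)
-6 + (-5 - 3)**2*H(4, 8) = -6 + (-5 - 3)**2*(-2 + 4 + 8) = -6 + (-8)**2*10 = -6 + 64*10 = -6 + 640 = 634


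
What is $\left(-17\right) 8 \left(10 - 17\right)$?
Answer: $952$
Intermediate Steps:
$\left(-17\right) 8 \left(10 - 17\right) = - 136 \left(10 - 17\right) = \left(-136\right) \left(-7\right) = 952$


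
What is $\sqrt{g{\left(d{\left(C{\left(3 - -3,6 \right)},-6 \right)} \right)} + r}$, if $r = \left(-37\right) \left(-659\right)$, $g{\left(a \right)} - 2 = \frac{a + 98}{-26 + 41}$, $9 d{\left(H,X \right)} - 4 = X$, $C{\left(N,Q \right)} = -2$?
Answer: $\frac{\sqrt{1975713}}{9} \approx 156.18$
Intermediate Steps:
$d{\left(H,X \right)} = \frac{4}{9} + \frac{X}{9}$
$g{\left(a \right)} = \frac{128}{15} + \frac{a}{15}$ ($g{\left(a \right)} = 2 + \frac{a + 98}{-26 + 41} = 2 + \frac{98 + a}{15} = 2 + \left(98 + a\right) \frac{1}{15} = 2 + \left(\frac{98}{15} + \frac{a}{15}\right) = \frac{128}{15} + \frac{a}{15}$)
$r = 24383$
$\sqrt{g{\left(d{\left(C{\left(3 - -3,6 \right)},-6 \right)} \right)} + r} = \sqrt{\left(\frac{128}{15} + \frac{\frac{4}{9} + \frac{1}{9} \left(-6\right)}{15}\right) + 24383} = \sqrt{\left(\frac{128}{15} + \frac{\frac{4}{9} - \frac{2}{3}}{15}\right) + 24383} = \sqrt{\left(\frac{128}{15} + \frac{1}{15} \left(- \frac{2}{9}\right)\right) + 24383} = \sqrt{\left(\frac{128}{15} - \frac{2}{135}\right) + 24383} = \sqrt{\frac{230}{27} + 24383} = \sqrt{\frac{658571}{27}} = \frac{\sqrt{1975713}}{9}$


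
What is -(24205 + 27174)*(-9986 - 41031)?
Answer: 2621202443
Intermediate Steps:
-(24205 + 27174)*(-9986 - 41031) = -51379*(-51017) = -1*(-2621202443) = 2621202443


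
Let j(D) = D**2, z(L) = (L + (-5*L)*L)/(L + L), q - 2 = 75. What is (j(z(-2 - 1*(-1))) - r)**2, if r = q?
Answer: 4624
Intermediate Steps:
q = 77 (q = 2 + 75 = 77)
r = 77
z(L) = (L - 5*L**2)/(2*L) (z(L) = (L - 5*L**2)/((2*L)) = (L - 5*L**2)*(1/(2*L)) = (L - 5*L**2)/(2*L))
(j(z(-2 - 1*(-1))) - r)**2 = ((1/2 - 5*(-2 - 1*(-1))/2)**2 - 1*77)**2 = ((1/2 - 5*(-2 + 1)/2)**2 - 77)**2 = ((1/2 - 5/2*(-1))**2 - 77)**2 = ((1/2 + 5/2)**2 - 77)**2 = (3**2 - 77)**2 = (9 - 77)**2 = (-68)**2 = 4624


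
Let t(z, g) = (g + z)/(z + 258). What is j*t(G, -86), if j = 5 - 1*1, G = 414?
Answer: 41/21 ≈ 1.9524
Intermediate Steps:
t(z, g) = (g + z)/(258 + z)
j = 4 (j = 5 - 1 = 4)
j*t(G, -86) = 4*((-86 + 414)/(258 + 414)) = 4*(328/672) = 4*((1/672)*328) = 4*(41/84) = 41/21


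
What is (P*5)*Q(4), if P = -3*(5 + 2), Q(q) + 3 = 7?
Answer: -420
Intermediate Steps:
Q(q) = 4 (Q(q) = -3 + 7 = 4)
P = -21 (P = -3*7 = -21)
(P*5)*Q(4) = -21*5*4 = -105*4 = -420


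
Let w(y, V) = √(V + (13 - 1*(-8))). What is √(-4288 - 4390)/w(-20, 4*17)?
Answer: I*√772342/89 ≈ 9.8745*I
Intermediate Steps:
w(y, V) = √(21 + V) (w(y, V) = √(V + (13 + 8)) = √(V + 21) = √(21 + V))
√(-4288 - 4390)/w(-20, 4*17) = √(-4288 - 4390)/(√(21 + 4*17)) = √(-8678)/(√(21 + 68)) = (I*√8678)/(√89) = (I*√8678)*(√89/89) = I*√772342/89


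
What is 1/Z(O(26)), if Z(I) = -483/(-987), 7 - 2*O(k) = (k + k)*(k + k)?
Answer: 47/23 ≈ 2.0435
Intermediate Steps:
O(k) = 7/2 - 2*k² (O(k) = 7/2 - (k + k)*(k + k)/2 = 7/2 - 2*k*2*k/2 = 7/2 - 2*k²)
Z(I) = 23/47 (Z(I) = -483*(-1/987) = 23/47)
1/Z(O(26)) = 1/(23/47) = 47/23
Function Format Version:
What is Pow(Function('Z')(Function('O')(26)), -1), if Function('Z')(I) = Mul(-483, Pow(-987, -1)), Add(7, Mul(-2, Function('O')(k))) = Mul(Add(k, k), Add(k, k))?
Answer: Rational(47, 23) ≈ 2.0435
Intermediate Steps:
Function('O')(k) = Add(Rational(7, 2), Mul(-2, Pow(k, 2))) (Function('O')(k) = Add(Rational(7, 2), Mul(Rational(-1, 2), Mul(Add(k, k), Add(k, k)))) = Add(Rational(7, 2), Mul(Rational(-1, 2), Mul(Mul(2, k), Mul(2, k)))) = Add(Rational(7, 2), Mul(Rational(-1, 2), Mul(4, Pow(k, 2)))) = Add(Rational(7, 2), Mul(-2, Pow(k, 2))))
Function('Z')(I) = Rational(23, 47) (Function('Z')(I) = Mul(-483, Rational(-1, 987)) = Rational(23, 47))
Pow(Function('Z')(Function('O')(26)), -1) = Pow(Rational(23, 47), -1) = Rational(47, 23)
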